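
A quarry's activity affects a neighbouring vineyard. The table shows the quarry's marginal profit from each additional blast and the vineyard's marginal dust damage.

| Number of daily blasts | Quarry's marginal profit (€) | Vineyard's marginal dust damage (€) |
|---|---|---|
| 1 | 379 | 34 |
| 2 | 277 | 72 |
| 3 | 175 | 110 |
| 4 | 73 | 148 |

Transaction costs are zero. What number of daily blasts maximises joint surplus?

3

Bargaining reaches the level where marginal profit last exceeds marginal dust damage.
That holds through level 3 (175 ≥ 110) but not at 4 (73 < 148).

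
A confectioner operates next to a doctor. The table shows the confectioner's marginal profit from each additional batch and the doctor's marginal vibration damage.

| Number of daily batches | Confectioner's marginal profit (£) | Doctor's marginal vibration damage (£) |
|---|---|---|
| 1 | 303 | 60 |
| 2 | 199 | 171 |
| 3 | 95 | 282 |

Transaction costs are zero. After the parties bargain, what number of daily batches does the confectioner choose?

Bargaining reaches the level where marginal profit last exceeds marginal vibration damage.
That holds through level 2 (199 ≥ 171) but not at 3 (95 < 282).

2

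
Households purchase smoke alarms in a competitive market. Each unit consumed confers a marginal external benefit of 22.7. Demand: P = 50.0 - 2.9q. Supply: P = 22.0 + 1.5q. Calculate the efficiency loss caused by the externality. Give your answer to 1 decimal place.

DWL = 58.6

Market equilibrium (private): 22.0 + 1.5q = 50.0 - 2.9q → q_m = 6.3636.
Social marginal benefit = demand + MEB = 72.7 - 2.9q.
Set SMB = MC: 72.7 - 2.9q = 22.0 + 1.5q → q* = 11.5227.
Between q* and q_m the wedge SMB − MC runs linearly from 0 to MEB(q_m), so the loss is a triangle.
DWL = ½ × 5.1591 × 22.7000 = 58.5558.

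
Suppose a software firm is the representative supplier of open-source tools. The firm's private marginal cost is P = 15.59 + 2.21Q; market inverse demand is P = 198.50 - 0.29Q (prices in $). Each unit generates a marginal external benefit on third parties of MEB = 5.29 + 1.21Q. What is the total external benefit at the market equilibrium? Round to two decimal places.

$3625.58

Market equilibrium (private): 15.59 + 2.21Q = 198.50 - 0.29Q → Q_m = 73.1640.
Total external benefit = ∫₀^{Q_m} (5.29 + 1.21Q) dQ = 5.29×73.1640 + ½×1.21×73.1640² = 3625.5850.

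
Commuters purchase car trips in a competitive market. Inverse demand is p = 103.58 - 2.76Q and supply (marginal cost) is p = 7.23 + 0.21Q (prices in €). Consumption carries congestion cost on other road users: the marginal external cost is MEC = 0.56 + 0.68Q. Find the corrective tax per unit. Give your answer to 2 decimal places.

tax = €18.41 per unit

Social marginal benefit = demand − MEC = 103.02 - 3.44Q.
Set SMB = MC: 103.02 - 3.44Q = 7.23 + 0.21Q → Q* = 26.2438.
The Pigouvian tax equals MEC at Q*: 0.56 + 0.68×26.2438 = 18.4058.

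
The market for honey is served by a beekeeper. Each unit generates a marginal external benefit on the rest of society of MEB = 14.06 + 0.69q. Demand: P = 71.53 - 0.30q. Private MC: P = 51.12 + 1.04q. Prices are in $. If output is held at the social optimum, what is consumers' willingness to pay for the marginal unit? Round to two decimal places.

P = $55.62

Social marginal cost = private MC − MEB = 37.06 + 0.35q.
Set SMC = demand: 37.06 + 0.35q = 71.53 - 0.30q → q* = 53.0308.
Consumer price on the demand curve at q*: 71.53 − 0.30×53.0308 = 55.6208.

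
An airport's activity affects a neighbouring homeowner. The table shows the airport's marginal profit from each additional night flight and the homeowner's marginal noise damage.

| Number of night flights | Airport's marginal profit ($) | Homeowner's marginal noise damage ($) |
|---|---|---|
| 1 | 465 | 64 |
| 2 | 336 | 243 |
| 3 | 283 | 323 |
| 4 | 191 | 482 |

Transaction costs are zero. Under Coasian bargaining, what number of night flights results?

2

Bargaining reaches the level where marginal profit last exceeds marginal noise damage.
That holds through level 2 (336 ≥ 243) but not at 3 (283 < 323).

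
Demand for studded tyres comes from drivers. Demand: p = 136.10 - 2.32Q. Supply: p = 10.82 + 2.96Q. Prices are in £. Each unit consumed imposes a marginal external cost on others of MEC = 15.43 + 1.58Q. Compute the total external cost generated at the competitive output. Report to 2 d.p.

£810.87

Market equilibrium (private): 10.82 + 2.96Q = 136.10 - 2.32Q → Q_m = 23.7273.
Total external cost = ∫₀^{Q_m} (15.43 + 1.58Q) dQ = 15.43×23.7273 + ½×1.58×23.7273² = 810.8702.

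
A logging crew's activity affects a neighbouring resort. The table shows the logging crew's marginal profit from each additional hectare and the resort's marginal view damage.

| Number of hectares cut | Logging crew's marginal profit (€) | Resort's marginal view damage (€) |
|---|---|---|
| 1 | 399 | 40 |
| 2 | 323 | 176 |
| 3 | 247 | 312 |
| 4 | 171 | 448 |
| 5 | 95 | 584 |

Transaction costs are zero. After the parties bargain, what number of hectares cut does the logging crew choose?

2

Bargaining reaches the level where marginal profit last exceeds marginal view damage.
That holds through level 2 (323 ≥ 176) but not at 3 (247 < 312).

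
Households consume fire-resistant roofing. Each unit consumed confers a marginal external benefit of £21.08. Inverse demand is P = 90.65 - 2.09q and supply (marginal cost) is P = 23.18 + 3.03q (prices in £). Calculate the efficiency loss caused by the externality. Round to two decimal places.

Market equilibrium (private): 23.18 + 3.03q = 90.65 - 2.09q → q_m = 13.1777.
Social marginal benefit = demand + MEB = 111.73 - 2.09q.
Set SMB = MC: 111.73 - 2.09q = 23.18 + 3.03q → q* = 17.2949.
The welfare-loss triangle has base |q_m − q*| and height MEB(q_m) (the vertical gap between SMB and MC is zero at q* and MEB at q_m).
DWL = ½ × 4.1172 × 21.0800 = 43.3953.

DWL = £43.40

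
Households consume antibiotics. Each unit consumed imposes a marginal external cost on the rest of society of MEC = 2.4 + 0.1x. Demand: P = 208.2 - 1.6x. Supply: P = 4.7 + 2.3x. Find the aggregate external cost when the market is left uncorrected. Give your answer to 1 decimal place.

Market equilibrium (private): 4.7 + 2.3x = 208.2 - 1.6x → x_m = 52.1795.
Total external cost = ∫₀^{x_m} (2.4 + 0.1x) dx = 2.4×52.1795 + ½×0.1×52.1795² = 261.3658.

261.4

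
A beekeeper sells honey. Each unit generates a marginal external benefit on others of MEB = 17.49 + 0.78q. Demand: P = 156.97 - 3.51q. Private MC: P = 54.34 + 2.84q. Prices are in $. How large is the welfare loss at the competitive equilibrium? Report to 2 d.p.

DWL = $81.31

Market equilibrium (private): 54.34 + 2.84q = 156.97 - 3.51q → q_m = 16.1622.
Social marginal cost = private MC − MEB = 36.85 + 2.06q.
Set SMC = demand: 36.85 + 2.06q = 156.97 - 3.51q → q* = 21.5655.
The loss is the area between SMC and demand from q* to q_m; with linear curves that's a triangle of height MEB(q_m).
DWL = ½ × 5.4033 × 30.0965 = 81.3102.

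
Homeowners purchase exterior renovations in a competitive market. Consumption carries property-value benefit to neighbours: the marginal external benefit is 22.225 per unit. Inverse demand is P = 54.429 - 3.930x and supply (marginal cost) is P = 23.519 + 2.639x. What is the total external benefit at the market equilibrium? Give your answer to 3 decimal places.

Market equilibrium (private): 23.519 + 2.639x = 54.429 - 3.930x → x_m = 4.7054.
Total external benefit = MEB × x_m = 22.225 × 4.7054 = 104.5775.

104.578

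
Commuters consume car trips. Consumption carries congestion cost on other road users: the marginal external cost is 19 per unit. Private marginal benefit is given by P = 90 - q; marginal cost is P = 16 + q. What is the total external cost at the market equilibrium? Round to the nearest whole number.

703

Market equilibrium (private): 16 + q = 90 - q → q_m = 37.0000.
Total external cost = MEC × q_m = 19 × 37.0000 = 703.0000.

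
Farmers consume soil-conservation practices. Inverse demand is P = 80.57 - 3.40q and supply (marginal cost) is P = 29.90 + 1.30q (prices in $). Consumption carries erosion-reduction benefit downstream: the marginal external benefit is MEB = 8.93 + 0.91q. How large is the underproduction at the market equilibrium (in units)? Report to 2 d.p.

4.94 units

Market equilibrium (private): 29.90 + 1.30q = 80.57 - 3.40q → q_m = 10.7809.
Social marginal benefit = demand + MEB = 89.50 - 2.49q.
Set SMB = MC: 89.50 - 2.49q = 29.90 + 1.30q → q* = 15.7256.
Gap = |10.7809 − 15.7256| = 4.9447.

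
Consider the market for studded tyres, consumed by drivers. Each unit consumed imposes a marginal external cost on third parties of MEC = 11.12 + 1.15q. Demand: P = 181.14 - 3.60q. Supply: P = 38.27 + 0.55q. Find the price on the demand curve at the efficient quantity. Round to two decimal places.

Social marginal benefit = demand − MEC = 170.02 - 4.75q.
Set SMB = MC: 170.02 - 4.75q = 38.27 + 0.55q → q* = 24.8585.
Consumer price on the demand curve at q*: 181.14 − 3.60×24.8585 = 91.6494.

P = 91.65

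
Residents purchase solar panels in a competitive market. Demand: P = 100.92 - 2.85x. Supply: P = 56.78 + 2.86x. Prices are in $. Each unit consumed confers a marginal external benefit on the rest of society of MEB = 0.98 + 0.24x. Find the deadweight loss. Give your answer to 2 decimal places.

Market equilibrium (private): 56.78 + 2.86x = 100.92 - 2.85x → x_m = 7.7303.
Social marginal benefit = demand + MEB = 101.90 - 2.61x.
Set SMB = MC: 101.90 - 2.61x = 56.78 + 2.86x → x* = 8.2486.
The welfare-loss triangle has base |x_m − x*| and height MEB(x_m) (the vertical gap between SMB and MC is zero at x* and MEB at x_m).
DWL = ½ × 0.5183 × 2.8353 = 0.7348.

DWL = $0.73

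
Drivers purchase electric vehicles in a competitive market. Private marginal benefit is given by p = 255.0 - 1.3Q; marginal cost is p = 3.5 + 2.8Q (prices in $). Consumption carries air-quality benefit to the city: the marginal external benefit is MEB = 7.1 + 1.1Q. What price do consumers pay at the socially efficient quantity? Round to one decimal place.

P = $142.9

Social marginal benefit = demand + MEB = 262.1 - 0.2Q.
Set SMB = MC: 262.1 - 0.2Q = 3.5 + 2.8Q → Q* = 86.2000.
Consumer price on the demand curve at Q*: 255.0 − 1.3×86.2000 = 142.9400.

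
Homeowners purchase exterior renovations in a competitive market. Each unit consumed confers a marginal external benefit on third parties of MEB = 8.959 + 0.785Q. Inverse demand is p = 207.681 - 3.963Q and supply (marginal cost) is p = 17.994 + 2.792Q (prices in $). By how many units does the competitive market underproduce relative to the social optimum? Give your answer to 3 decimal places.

5.193 units

Market equilibrium (private): 17.994 + 2.792Q = 207.681 - 3.963Q → Q_m = 28.0810.
Social marginal benefit = demand + MEB = 216.640 - 3.178Q.
Set SMB = MC: 216.640 - 3.178Q = 17.994 + 2.792Q → Q* = 33.2740.
Gap = |28.0810 − 33.2740| = 5.1930.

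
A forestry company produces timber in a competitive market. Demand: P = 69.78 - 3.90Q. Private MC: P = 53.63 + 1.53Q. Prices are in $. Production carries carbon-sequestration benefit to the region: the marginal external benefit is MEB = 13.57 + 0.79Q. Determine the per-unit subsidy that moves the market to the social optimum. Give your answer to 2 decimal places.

subsidy = $18.63 per unit

Social marginal cost = private MC − MEB = 40.06 + 0.74Q.
Set SMC = demand: 40.06 + 0.74Q = 69.78 - 3.90Q → Q* = 6.4052.
The Pigouvian subsidy equals MEB at Q*: 13.57 + 0.79×6.4052 = 18.6301.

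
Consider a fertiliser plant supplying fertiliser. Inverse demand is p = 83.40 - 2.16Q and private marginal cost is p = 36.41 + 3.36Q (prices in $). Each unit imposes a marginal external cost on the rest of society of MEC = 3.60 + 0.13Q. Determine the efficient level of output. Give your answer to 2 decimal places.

Social marginal cost = private MC + MEC = 40.01 + 3.49Q.
Set SMC = demand: 40.01 + 3.49Q = 83.40 - 2.16Q → Q* = 7.6796.

Q* = 7.68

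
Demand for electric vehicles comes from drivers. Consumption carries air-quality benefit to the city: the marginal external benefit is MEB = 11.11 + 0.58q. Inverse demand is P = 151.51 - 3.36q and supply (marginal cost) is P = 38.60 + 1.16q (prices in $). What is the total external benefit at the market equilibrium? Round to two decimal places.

$458.49

Market equilibrium (private): 38.60 + 1.16q = 151.51 - 3.36q → q_m = 24.9801.
Total external benefit = ∫₀^{q_m} (11.11 + 0.58q) dq = 11.11×24.9801 + ½×0.58×24.9801² = 458.4905.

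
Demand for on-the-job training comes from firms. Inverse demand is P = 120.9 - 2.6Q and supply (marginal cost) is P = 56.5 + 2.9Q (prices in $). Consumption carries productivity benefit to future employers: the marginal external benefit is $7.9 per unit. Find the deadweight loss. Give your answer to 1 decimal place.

DWL = $5.7

Market equilibrium (private): 56.5 + 2.9Q = 120.9 - 2.6Q → Q_m = 11.7091.
Social marginal benefit = demand + MEB = 128.8 - 2.6Q.
Set SMB = MC: 128.8 - 2.6Q = 56.5 + 2.9Q → Q* = 13.1455.
The loss is the area between SMB and MC from Q* to Q_m; with linear curves that's a triangle of height MEB(Q_m).
DWL = ½ × 1.4364 × 7.9000 = 5.6738.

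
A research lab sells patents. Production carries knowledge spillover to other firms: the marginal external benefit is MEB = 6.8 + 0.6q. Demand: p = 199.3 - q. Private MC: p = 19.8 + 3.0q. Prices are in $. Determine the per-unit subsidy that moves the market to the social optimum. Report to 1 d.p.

Social marginal cost = private MC − MEB = 13.0 + 2.4q.
Set SMC = demand: 13.0 + 2.4q = 199.3 - q → q* = 54.7941.
The Pigouvian subsidy equals MEB at q*: 6.8 + 0.6×54.7941 = 39.6765.

subsidy = $39.7 per unit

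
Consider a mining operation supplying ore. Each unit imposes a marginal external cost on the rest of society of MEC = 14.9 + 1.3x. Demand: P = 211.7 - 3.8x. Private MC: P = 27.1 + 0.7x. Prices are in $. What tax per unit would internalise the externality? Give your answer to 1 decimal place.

Social marginal cost = private MC + MEC = 42.0 + 2.0x.
Set SMC = demand: 42.0 + 2.0x = 211.7 - 3.8x → x* = 29.2586.
The Pigouvian tax equals MEC at x*: 14.9 + 1.3×29.2586 = 52.9362.

tax = $52.9 per unit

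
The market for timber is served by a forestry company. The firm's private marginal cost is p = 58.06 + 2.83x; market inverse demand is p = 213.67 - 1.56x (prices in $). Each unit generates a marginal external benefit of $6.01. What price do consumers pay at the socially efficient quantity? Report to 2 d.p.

P = $156.24

Social marginal cost = private MC − MEB = 52.05 + 2.83x.
Set SMC = demand: 52.05 + 2.83x = 213.67 - 1.56x → x* = 36.8155.
Consumer price on the demand curve at x*: 213.67 − 1.56×36.8155 = 156.2378.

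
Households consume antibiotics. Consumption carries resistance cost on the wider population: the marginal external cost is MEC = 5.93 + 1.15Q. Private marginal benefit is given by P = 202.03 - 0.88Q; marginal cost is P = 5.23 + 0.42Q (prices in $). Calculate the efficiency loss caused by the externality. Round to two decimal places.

DWL = $6613.88

Market equilibrium (private): 5.23 + 0.42Q = 202.03 - 0.88Q → Q_m = 151.3846.
Social marginal benefit = demand − MEC = 196.10 - 2.03Q.
Set SMB = MC: 196.10 - 2.03Q = 5.23 + 0.42Q → Q* = 77.9061.
The welfare-loss triangle has base |Q_m − Q*| and height MEC(Q_m) (the vertical gap between SMB and MC is zero at Q* and MEC at Q_m).
DWL = ½ × 73.4785 × 180.0223 = 6613.8843.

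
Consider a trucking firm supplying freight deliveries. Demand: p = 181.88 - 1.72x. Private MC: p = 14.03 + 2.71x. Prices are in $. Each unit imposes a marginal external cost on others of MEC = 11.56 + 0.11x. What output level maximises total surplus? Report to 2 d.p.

x* = 34.43

Social marginal cost = private MC + MEC = 25.59 + 2.82x.
Set SMC = demand: 25.59 + 2.82x = 181.88 - 1.72x → x* = 34.4251.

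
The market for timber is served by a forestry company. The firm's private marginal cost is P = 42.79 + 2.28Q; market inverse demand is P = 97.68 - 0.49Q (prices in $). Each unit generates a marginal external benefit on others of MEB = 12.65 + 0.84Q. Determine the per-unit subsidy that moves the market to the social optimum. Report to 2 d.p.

subsidy = $42.05 per unit

Social marginal cost = private MC − MEB = 30.14 + 1.44Q.
Set SMC = demand: 30.14 + 1.44Q = 97.68 - 0.49Q → Q* = 34.9948.
The Pigouvian subsidy equals MEB at Q*: 12.65 + 0.84×34.9948 = 42.0456.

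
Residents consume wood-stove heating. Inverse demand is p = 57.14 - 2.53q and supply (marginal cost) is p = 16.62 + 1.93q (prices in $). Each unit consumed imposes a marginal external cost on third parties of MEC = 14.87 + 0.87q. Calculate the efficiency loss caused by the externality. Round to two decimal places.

DWL = $48.65

Market equilibrium (private): 16.62 + 1.93q = 57.14 - 2.53q → q_m = 9.0852.
Social marginal benefit = demand − MEC = 42.27 - 3.40q.
Set SMB = MC: 42.27 - 3.40q = 16.62 + 1.93q → q* = 4.8124.
The loss is the area between SMB and MC from q* to q_m; with linear curves that's a triangle of height MEC(q_m).
DWL = ½ × 4.2728 × 22.7741 = 48.6546.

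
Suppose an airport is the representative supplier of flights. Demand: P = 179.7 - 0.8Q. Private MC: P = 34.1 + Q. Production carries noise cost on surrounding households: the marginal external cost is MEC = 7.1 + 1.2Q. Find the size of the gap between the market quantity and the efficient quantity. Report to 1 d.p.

Market equilibrium (private): 34.1 + Q = 179.7 - 0.8Q → Q_m = 80.8889.
Social marginal cost = private MC + MEC = 41.2 + 2.2Q.
Set SMC = demand: 41.2 + 2.2Q = 179.7 - 0.8Q → Q* = 46.1667.
Gap = |80.8889 − 46.1667| = 34.7222.

34.7 units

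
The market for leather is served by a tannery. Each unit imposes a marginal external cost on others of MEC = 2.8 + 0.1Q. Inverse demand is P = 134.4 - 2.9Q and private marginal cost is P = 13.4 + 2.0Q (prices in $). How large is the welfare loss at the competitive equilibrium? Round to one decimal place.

Market equilibrium (private): 13.4 + 2.0Q = 134.4 - 2.9Q → Q_m = 24.6939.
Social marginal cost = private MC + MEC = 16.2 + 2.1Q.
Set SMC = demand: 16.2 + 2.1Q = 134.4 - 2.9Q → Q* = 23.6400.
The welfare-loss triangle has base |Q_m − Q*| and height MEC(Q_m) (the vertical gap between SMC and demand is zero at Q* and MEC at Q_m).
DWL = ½ × 1.0539 × 5.2694 = 2.7767.

DWL = $2.8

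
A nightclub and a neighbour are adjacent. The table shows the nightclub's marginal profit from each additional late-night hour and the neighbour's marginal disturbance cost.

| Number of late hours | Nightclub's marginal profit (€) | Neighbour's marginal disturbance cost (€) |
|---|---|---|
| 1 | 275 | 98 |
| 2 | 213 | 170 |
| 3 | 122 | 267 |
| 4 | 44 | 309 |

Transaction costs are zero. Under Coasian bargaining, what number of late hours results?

2

Bargaining reaches the level where marginal profit last exceeds marginal disturbance cost.
That holds through level 2 (213 ≥ 170) but not at 3 (122 < 267).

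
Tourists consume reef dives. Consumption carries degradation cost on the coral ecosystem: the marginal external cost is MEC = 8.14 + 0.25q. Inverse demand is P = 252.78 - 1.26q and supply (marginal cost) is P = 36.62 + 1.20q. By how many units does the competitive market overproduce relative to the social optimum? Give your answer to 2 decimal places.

Market equilibrium (private): 36.62 + 1.20q = 252.78 - 1.26q → q_m = 87.8699.
Social marginal benefit = demand − MEC = 244.64 - 1.51q.
Set SMB = MC: 244.64 - 1.51q = 36.62 + 1.20q → q* = 76.7601.
Gap = |87.8699 − 76.7601| = 11.1098.

11.11 units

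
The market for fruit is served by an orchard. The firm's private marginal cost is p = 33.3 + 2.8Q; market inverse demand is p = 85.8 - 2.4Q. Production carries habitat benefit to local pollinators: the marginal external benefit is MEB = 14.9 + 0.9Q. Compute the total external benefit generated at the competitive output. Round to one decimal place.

Market equilibrium (private): 33.3 + 2.8Q = 85.8 - 2.4Q → Q_m = 10.0962.
Total external benefit = ∫₀^{Q_m} (14.9 + 0.9Q) dQ = 14.9×10.0962 + ½×0.9×10.0962² = 196.3033.

196.3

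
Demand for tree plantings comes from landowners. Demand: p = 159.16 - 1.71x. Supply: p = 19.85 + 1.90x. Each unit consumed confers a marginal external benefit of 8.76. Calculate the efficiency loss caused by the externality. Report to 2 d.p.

Market equilibrium (private): 19.85 + 1.90x = 159.16 - 1.71x → x_m = 38.5900.
Social marginal benefit = demand + MEB = 167.92 - 1.71x.
Set SMB = MC: 167.92 - 1.71x = 19.85 + 1.90x → x* = 41.0166.
Height of the DWL triangle at x_m is SMB(x_m) − MC(x_m) = MEB(x_m) = 8.7600.
DWL = ½ × 2.4266 × 8.7600 = 10.6285.

DWL = 10.63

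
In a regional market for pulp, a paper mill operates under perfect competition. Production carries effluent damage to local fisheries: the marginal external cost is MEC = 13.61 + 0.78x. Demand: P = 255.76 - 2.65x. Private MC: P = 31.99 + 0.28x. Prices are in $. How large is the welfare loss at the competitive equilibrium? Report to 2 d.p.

Market equilibrium (private): 31.99 + 0.28x = 255.76 - 2.65x → x_m = 76.3720.
Social marginal cost = private MC + MEC = 45.60 + 1.06x.
Set SMC = demand: 45.60 + 1.06x = 255.76 - 2.65x → x* = 56.6469.
The loss is the area between SMC and demand from x* to x_m; with linear curves that's a triangle of height MEC(x_m).
DWL = ½ × 19.7251 × 73.1802 = 721.7434.

DWL = $721.74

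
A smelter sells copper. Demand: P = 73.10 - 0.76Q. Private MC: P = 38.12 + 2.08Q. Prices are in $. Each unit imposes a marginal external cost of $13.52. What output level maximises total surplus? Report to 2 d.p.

Social marginal cost = private MC + MEC = 51.64 + 2.08Q.
Set SMC = demand: 51.64 + 2.08Q = 73.10 - 0.76Q → Q* = 7.5563.

Q* = 7.56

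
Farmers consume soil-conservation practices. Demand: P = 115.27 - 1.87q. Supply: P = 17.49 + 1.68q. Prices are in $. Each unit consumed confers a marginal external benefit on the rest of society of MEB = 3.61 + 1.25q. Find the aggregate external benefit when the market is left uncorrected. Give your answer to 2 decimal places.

$573.59

Market equilibrium (private): 17.49 + 1.68q = 115.27 - 1.87q → q_m = 27.5437.
Total external benefit = ∫₀^{q_m} (3.61 + 1.25q) dq = 3.61×27.5437 + ½×1.25×27.5437² = 573.5924.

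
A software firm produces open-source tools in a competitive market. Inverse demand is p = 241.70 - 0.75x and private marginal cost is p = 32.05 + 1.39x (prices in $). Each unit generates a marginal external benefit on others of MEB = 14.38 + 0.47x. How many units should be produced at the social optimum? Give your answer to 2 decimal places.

Social marginal cost = private MC − MEB = 17.67 + 0.92x.
Set SMC = demand: 17.67 + 0.92x = 241.70 - 0.75x → x* = 134.1497.

x* = 134.15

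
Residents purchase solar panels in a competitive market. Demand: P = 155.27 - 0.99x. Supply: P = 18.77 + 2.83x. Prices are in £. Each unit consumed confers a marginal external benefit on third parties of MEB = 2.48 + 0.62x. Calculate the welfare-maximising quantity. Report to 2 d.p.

x* = 43.43

Social marginal benefit = demand + MEB = 157.75 - 0.37x.
Set SMB = MC: 157.75 - 0.37x = 18.77 + 2.83x → x* = 43.4313.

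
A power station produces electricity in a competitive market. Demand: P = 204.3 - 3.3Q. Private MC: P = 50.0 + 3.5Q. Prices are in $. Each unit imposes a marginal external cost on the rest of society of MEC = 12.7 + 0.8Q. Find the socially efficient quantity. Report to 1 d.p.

Social marginal cost = private MC + MEC = 62.7 + 4.3Q.
Set SMC = demand: 62.7 + 4.3Q = 204.3 - 3.3Q → Q* = 18.6316.

Q* = 18.6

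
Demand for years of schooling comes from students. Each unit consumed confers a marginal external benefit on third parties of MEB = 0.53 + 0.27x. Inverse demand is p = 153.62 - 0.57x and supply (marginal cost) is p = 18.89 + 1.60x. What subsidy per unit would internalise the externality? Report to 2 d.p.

Social marginal benefit = demand + MEB = 154.15 - 0.30x.
Set SMB = MC: 154.15 - 0.30x = 18.89 + 1.60x → x* = 71.1895.
The Pigouvian subsidy equals MEB at x*: 0.53 + 0.27×71.1895 = 19.7512.

subsidy = 19.75 per unit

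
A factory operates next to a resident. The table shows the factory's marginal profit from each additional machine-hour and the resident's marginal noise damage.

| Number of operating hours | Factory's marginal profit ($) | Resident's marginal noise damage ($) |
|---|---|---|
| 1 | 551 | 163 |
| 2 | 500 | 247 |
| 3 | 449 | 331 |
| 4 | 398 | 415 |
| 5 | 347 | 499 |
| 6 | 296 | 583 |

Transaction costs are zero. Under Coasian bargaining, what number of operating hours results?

3

Bargaining reaches the level where marginal profit last exceeds marginal noise damage.
That holds through level 3 (449 ≥ 331) but not at 4 (398 < 415).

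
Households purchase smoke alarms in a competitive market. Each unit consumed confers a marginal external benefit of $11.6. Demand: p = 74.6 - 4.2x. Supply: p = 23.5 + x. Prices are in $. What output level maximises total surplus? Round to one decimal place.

Social marginal benefit = demand + MEB = 86.2 - 4.2x.
Set SMB = MC: 86.2 - 4.2x = 23.5 + x → x* = 12.0577.

x* = 12.1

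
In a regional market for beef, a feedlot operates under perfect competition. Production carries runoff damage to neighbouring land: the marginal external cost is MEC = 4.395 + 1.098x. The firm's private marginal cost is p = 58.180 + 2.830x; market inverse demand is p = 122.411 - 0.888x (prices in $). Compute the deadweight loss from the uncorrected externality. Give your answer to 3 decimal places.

Market equilibrium (private): 58.180 + 2.830x = 122.411 - 0.888x → x_m = 17.2757.
Social marginal cost = private MC + MEC = 62.575 + 3.928x.
Set SMC = demand: 62.575 + 3.928x = 122.411 - 0.888x → x* = 12.4244.
The loss is the area between SMC and demand from x* to x_m; with linear curves that's a triangle of height MEC(x_m).
DWL = ½ × 4.8513 × 23.3637 = 56.6722.

DWL = $56.672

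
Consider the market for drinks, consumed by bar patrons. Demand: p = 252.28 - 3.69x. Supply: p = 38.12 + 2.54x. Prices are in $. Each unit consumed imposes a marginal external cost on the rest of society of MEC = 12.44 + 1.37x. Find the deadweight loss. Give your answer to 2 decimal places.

DWL = $233.18

Market equilibrium (private): 38.12 + 2.54x = 252.28 - 3.69x → x_m = 34.3756.
Social marginal benefit = demand − MEC = 239.84 - 5.06x.
Set SMB = MC: 239.84 - 5.06x = 38.12 + 2.54x → x* = 26.5421.
The welfare-loss triangle has base |x_m − x*| and height MEC(x_m) (the vertical gap between SMB and MC is zero at x* and MEC at x_m).
DWL = ½ × 7.8335 × 59.5346 = 233.1821.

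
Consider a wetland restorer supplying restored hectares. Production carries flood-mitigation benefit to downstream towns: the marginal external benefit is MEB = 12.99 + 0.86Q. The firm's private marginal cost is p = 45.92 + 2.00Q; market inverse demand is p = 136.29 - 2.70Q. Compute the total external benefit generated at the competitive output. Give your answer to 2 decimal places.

408.74

Market equilibrium (private): 45.92 + 2.00Q = 136.29 - 2.70Q → Q_m = 19.2277.
Total external benefit = ∫₀^{Q_m} (12.99 + 0.86Q) dQ = 12.99×19.2277 + ½×0.86×19.2277² = 408.7407.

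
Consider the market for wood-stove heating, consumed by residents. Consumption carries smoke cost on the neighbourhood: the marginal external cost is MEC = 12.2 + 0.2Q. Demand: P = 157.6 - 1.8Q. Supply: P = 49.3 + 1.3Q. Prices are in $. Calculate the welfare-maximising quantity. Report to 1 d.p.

Social marginal benefit = demand − MEC = 145.4 - 2.0Q.
Set SMB = MC: 145.4 - 2.0Q = 49.3 + 1.3Q → Q* = 29.1212.

Q* = 29.1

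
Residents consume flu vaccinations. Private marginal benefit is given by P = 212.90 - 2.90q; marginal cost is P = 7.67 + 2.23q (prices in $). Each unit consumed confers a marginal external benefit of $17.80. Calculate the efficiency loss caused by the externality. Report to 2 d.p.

Market equilibrium (private): 7.67 + 2.23q = 212.90 - 2.90q → q_m = 40.0058.
Social marginal benefit = demand + MEB = 230.70 - 2.90q.
Set SMB = MC: 230.70 - 2.90q = 7.67 + 2.23q → q* = 43.4756.
Between q* and q_m the wedge SMB − MC runs linearly from 0 to MEB(q_m), so the loss is a triangle.
DWL = ½ × 3.4698 × 17.8000 = 30.8812.

DWL = $30.88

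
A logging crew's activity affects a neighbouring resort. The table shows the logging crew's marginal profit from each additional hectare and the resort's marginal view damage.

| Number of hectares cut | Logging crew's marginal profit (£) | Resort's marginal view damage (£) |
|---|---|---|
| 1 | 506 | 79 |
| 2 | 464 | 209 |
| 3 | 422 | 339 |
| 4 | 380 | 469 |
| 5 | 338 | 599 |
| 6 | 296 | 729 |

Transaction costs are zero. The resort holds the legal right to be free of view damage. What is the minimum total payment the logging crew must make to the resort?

Efficient level: marginal profit ≥ marginal view damage through level 3, so k* = 3.
With the resort holding the right, the logging crew must at least compensate total damage at k*: 79 + 209 + 339 = 627.

£627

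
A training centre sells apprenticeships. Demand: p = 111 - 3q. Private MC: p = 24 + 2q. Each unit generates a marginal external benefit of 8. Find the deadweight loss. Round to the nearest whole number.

DWL = 6

Market equilibrium (private): 24 + 2q = 111 - 3q → q_m = 17.4000.
Social marginal cost = private MC − MEB = 16 + 2q.
Set SMC = demand: 16 + 2q = 111 - 3q → q* = 19.0000.
Height of the DWL triangle at q_m is demand(q_m) − SMC(q_m) = MEB(q_m) = 8.0000.
DWL = ½ × 1.6000 × 8.0000 = 6.4000.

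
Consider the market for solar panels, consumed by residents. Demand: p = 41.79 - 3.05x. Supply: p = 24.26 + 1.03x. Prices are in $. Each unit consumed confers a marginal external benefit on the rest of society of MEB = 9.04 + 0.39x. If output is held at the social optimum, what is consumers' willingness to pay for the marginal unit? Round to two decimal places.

Social marginal benefit = demand + MEB = 50.83 - 2.66x.
Set SMB = MC: 50.83 - 2.66x = 24.26 + 1.03x → x* = 7.2005.
Consumer price on the demand curve at x*: 41.79 − 3.05×7.2005 = 19.8285.

P = $19.83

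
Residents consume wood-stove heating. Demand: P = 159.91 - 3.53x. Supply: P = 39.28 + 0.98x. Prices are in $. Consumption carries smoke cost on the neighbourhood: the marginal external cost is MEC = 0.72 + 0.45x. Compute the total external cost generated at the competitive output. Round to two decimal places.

Market equilibrium (private): 39.28 + 0.98x = 159.91 - 3.53x → x_m = 26.7472.
Total external cost = ∫₀^{x_m} (0.72 + 0.45x) dx = 0.72×26.7472 + ½×0.45×26.7472² = 180.2258.

$180.23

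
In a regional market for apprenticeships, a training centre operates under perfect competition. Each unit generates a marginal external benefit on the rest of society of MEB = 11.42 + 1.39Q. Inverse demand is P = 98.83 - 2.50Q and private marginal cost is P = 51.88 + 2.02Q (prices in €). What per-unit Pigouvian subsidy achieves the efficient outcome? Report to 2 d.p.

Social marginal cost = private MC − MEB = 40.46 + 0.63Q.
Set SMC = demand: 40.46 + 0.63Q = 98.83 - 2.50Q → Q* = 18.6486.
The Pigouvian subsidy equals MEB at Q*: 11.42 + 1.39×18.6486 = 37.3416.

subsidy = €37.34 per unit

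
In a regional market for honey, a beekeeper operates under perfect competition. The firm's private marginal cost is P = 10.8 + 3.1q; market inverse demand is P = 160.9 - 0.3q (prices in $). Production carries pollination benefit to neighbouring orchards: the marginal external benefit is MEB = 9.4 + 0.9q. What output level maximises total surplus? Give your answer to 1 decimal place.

Social marginal cost = private MC − MEB = 1.4 + 2.2q.
Set SMC = demand: 1.4 + 2.2q = 160.9 - 0.3q → q* = 63.8000.

q* = 63.8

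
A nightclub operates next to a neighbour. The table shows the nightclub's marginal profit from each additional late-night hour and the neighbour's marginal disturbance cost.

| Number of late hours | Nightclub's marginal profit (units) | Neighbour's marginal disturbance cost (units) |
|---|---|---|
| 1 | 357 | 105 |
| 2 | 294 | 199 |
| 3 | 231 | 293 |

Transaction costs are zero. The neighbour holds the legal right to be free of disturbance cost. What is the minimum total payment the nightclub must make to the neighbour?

304

Efficient level: marginal profit ≥ marginal disturbance cost through level 2, so k* = 2.
With the neighbour holding the right, the nightclub must at least compensate total damage at k*: 105 + 199 = 304.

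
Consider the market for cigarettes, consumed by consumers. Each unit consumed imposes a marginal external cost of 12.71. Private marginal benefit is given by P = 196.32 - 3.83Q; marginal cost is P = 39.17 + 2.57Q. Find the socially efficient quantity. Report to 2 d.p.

Social marginal benefit = demand − MEC = 183.61 - 3.83Q.
Set SMB = MC: 183.61 - 3.83Q = 39.17 + 2.57Q → Q* = 22.5688.

Q* = 22.57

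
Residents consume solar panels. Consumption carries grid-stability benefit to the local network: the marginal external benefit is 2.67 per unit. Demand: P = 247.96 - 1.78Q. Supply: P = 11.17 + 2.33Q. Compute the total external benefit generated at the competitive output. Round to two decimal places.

153.83

Market equilibrium (private): 11.17 + 2.33Q = 247.96 - 1.78Q → Q_m = 57.6131.
Total external benefit = MEB × Q_m = 2.67 × 57.6131 = 153.8270.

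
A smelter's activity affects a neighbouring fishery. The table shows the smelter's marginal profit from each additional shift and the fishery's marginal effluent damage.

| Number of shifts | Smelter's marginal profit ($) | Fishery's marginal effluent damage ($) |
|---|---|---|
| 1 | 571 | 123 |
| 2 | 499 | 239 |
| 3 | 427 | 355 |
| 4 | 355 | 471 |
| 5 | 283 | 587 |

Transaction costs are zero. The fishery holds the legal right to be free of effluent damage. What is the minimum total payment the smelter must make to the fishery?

Efficient level: marginal profit ≥ marginal effluent damage through level 3, so k* = 3.
With the fishery holding the right, the smelter must at least compensate total damage at k*: 123 + 239 + 355 = 717.

$717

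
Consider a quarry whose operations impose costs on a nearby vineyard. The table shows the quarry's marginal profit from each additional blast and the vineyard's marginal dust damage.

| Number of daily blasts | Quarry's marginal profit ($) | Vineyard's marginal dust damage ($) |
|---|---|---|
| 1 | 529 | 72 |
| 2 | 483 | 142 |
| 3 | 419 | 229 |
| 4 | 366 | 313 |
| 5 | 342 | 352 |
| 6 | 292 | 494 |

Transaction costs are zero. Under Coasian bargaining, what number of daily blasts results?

Bargaining reaches the level where marginal profit last exceeds marginal dust damage.
That holds through level 4 (366 ≥ 313) but not at 5 (342 < 352).

4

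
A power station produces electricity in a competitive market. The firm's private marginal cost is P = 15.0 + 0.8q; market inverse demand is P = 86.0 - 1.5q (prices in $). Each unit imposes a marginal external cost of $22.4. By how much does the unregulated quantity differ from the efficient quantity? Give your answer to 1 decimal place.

Market equilibrium (private): 15.0 + 0.8q = 86.0 - 1.5q → q_m = 30.8696.
Social marginal cost = private MC + MEC = 37.4 + 0.8q.
Set SMC = demand: 37.4 + 0.8q = 86.0 - 1.5q → q* = 21.1304.
Gap = |30.8696 − 21.1304| = 9.7392.

9.7 units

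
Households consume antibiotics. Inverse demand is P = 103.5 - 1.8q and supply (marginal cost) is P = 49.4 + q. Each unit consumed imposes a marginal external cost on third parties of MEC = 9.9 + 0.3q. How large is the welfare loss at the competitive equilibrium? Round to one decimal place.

Market equilibrium (private): 49.4 + q = 103.5 - 1.8q → q_m = 19.3214.
Social marginal benefit = demand − MEC = 93.6 - 2.1q.
Set SMB = MC: 93.6 - 2.1q = 49.4 + q → q* = 14.2581.
The loss is the area between SMB and MC from q* to q_m; with linear curves that's a triangle of height MEC(q_m).
DWL = ½ × 5.0633 × 15.6964 = 39.7378.

DWL = 39.7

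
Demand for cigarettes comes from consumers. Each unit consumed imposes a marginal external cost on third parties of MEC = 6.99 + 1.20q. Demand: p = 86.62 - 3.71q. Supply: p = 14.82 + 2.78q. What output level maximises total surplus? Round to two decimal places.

Social marginal benefit = demand − MEC = 79.63 - 4.91q.
Set SMB = MC: 79.63 - 4.91q = 14.82 + 2.78q → q* = 8.4278.

q* = 8.43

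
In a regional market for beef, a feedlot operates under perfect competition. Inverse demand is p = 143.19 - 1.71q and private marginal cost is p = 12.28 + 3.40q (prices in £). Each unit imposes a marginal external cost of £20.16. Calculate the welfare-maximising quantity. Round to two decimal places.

q* = 21.67

Social marginal cost = private MC + MEC = 32.44 + 3.40q.
Set SMC = demand: 32.44 + 3.40q = 143.19 - 1.71q → q* = 21.6732.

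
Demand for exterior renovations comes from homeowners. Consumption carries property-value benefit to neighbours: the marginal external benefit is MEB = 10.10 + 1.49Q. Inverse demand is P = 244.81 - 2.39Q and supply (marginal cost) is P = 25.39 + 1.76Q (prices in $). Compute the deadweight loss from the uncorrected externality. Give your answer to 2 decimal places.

DWL = $1484.89

Market equilibrium (private): 25.39 + 1.76Q = 244.81 - 2.39Q → Q_m = 52.8723.
Social marginal benefit = demand + MEB = 254.91 - 0.90Q.
Set SMB = MC: 254.91 - 0.90Q = 25.39 + 1.76Q → Q* = 86.2857.
The welfare-loss triangle has base |Q_m − Q*| and height MEB(Q_m) (the vertical gap between SMB and MC is zero at Q* and MEB at Q_m).
DWL = ½ × 33.4134 × 88.8797 = 1484.8865.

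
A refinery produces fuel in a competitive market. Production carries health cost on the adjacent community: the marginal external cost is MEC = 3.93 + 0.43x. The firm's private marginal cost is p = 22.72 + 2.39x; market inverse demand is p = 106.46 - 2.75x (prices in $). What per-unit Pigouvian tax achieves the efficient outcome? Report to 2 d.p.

Social marginal cost = private MC + MEC = 26.65 + 2.82x.
Set SMC = demand: 26.65 + 2.82x = 106.46 - 2.75x → x* = 14.3285.
The Pigouvian tax equals MEC at x*: 3.93 + 0.43×14.3285 = 10.0913.

tax = $10.09 per unit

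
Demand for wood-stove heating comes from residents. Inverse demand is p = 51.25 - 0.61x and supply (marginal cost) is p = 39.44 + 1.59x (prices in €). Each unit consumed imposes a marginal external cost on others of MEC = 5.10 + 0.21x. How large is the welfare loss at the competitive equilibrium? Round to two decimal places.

Market equilibrium (private): 39.44 + 1.59x = 51.25 - 0.61x → x_m = 5.3682.
Social marginal benefit = demand − MEC = 46.15 - 0.82x.
Set SMB = MC: 46.15 - 0.82x = 39.44 + 1.59x → x* = 2.7842.
The loss is the area between SMB and MC from x* to x_m; with linear curves that's a triangle of height MEC(x_m).
DWL = ½ × 2.5840 × 6.2273 = 8.0457.

DWL = €8.05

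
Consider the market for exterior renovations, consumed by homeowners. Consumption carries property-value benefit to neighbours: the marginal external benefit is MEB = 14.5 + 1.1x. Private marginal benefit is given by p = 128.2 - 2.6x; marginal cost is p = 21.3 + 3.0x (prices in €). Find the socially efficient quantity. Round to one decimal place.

Social marginal benefit = demand + MEB = 142.7 - 1.5x.
Set SMB = MC: 142.7 - 1.5x = 21.3 + 3.0x → x* = 26.9778.

x* = 27.0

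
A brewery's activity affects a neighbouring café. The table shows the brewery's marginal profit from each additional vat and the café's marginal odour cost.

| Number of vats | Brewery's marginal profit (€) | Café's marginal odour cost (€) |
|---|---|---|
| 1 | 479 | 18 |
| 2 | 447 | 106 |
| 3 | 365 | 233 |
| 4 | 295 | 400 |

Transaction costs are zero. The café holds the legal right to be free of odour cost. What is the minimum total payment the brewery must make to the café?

€357

Efficient level: marginal profit ≥ marginal odour cost through level 3, so k* = 3.
With the café holding the right, the brewery must at least compensate total damage at k*: 18 + 106 + 233 = 357.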